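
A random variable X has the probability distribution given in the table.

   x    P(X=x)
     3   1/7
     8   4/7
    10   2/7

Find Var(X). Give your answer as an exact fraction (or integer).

E[X] = (1/7)·3 + (4/7)·8 + (2/7)·10 = 55/7
E[X²] = (1/7)·9 + (4/7)·64 + (2/7)·100 = 465/7
Var(X) = 465/7 − (55/7)² = 230/49

230/49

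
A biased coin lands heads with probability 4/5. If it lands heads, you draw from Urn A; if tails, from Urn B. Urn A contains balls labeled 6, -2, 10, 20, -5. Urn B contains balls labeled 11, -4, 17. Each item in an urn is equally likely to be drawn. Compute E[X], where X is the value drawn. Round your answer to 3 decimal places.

E[X | Urn A] = (6 − 2 + 10 + 20 − 5)/5 = 29/5
E[X | Urn B] = (11 − 4 + 17)/3 = 8
E[X] = (4/5)·29/5 + (1/5)·8 = 156/25 ≈ 6.240

6.240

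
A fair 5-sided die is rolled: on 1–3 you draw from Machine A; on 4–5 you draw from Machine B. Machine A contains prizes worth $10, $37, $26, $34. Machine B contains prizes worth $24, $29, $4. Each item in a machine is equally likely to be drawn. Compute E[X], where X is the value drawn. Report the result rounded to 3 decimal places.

$23.650

E[X | Machine A] = (10 + 37 + 26 + 34)/4 = 107/4
E[X | Machine B] = (24 + 29 + 4)/3 = 19
E[X] = (3/5)·107/4 + (2/5)·19 = 473/20 ≈ 23.650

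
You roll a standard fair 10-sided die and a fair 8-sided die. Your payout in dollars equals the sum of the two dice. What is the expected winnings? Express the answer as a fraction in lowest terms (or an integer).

Distribution of the sum of the two dice: 2 w.p. 1/80, 3 w.p. 1/40, 4 w.p. 3/80, 5 w.p. 1/20, 6 w.p. 1/16, 7 w.p. 3/40, …
E[payout] = (1/80)·2 + (1/40)·3 + (3/80)·4 + (1/20)·5 + (1/16)·6 + (3/40)·7 + (7/80)·8 + (1/10)·9 + (1/10)·10 + (1/10)·11 + (7/80)·12 + (3/40)·13 + (1/16)·14 + (1/20)·15 + (3/80)·16 + (1/40)·17 + (1/80)·18 = 10

$10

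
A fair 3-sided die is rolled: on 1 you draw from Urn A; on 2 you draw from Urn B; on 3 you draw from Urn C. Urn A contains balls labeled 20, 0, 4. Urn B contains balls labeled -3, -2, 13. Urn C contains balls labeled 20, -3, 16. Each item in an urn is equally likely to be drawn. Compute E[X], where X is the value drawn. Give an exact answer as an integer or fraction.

65/9

E[X | Urn A] = (20 + 0 + 4)/3 = 8
E[X | Urn B] = (-3 − 2 + 13)/3 = 8/3
E[X | Urn C] = (20 − 3 + 16)/3 = 11
E[X] = (1/3)·8 + (1/3)·8/3 + (1/3)·11 = 65/9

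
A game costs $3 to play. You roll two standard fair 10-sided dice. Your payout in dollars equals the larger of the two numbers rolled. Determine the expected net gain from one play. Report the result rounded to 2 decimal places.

Distribution of the larger of the two numbers rolled: 1 w.p. 1/100, 2 w.p. 3/100, 3 w.p. 1/20, 4 w.p. 7/100, 5 w.p. 9/100, 6 w.p. 11/100, …
E[payout] = (1/100)·1 + (3/100)·2 + (1/20)·3 + (7/100)·4 + (9/100)·5 + (11/100)·6 + (13/100)·7 + (3/20)·8 + (17/100)·9 + (19/100)·10 = 143/20
Expected profit = 143/20 − 3 = 83/20 ≈ $4.15

$4.15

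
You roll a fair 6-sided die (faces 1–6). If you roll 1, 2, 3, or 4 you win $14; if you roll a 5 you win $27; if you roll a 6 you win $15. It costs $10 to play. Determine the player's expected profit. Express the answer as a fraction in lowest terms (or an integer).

E[payout] = (2/3)·14 + (1/6)·15 + (1/6)·27 = 49/3
Expected profit = 49/3 − 10 = 19/3

19/3 dollars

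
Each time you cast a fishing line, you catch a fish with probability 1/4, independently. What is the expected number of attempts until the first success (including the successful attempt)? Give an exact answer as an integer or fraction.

4

For a geometric distribution, E[trials] = 1/p = 1/(1/4) = 4.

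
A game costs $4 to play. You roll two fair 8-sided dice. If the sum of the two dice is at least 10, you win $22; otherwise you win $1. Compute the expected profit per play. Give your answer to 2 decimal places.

E[payout] = (9/16)·1 + (7/16)·22 = 163/16
Expected profit = 163/16 − 4 = 99/16 ≈ $6.19

$6.19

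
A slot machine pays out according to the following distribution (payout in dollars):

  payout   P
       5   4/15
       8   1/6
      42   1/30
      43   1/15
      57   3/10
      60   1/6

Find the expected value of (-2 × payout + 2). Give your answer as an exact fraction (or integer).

-991/15

E[-2x+2] = (4/15)·(-8) + (1/6)·(-14) + (1/30)·(-82) + (1/15)·(-84) + (3/10)·(-112) + (1/6)·(-118)
     = -991/15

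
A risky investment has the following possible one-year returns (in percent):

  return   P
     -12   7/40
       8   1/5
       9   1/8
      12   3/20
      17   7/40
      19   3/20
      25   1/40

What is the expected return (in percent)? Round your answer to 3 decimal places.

8.875

E[X] = (7/40)·(-12) + (1/5)·8 + (1/8)·9 + (3/20)·12 + (7/40)·17 + (3/20)·19 + (1/40)·25
     = 71/8 ≈ 8.875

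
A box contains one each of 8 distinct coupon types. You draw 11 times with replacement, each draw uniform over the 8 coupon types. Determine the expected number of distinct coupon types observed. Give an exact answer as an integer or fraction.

Let Xⱼ=1 if type j appears at least once. P(Xⱼ=1) = 1 − ((8−1)/8)^11 = 6612607849/8589934592.
E[#distinct] = 8·6612607849/8589934592 = 6612607849/1073741824.

6612607849/1073741824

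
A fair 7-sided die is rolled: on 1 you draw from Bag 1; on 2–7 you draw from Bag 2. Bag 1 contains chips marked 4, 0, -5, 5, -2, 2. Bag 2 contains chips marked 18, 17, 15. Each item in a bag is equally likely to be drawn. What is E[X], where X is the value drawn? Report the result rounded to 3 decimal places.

E[X | Bag 1] = (4 + 0 − 5 + 5 − 2 + 2)/6 = 2/3
E[X | Bag 2] = (18 + 17 + 15)/3 = 50/3
E[X] = (1/7)·2/3 + (6/7)·50/3 = 302/21 ≈ 14.381

14.381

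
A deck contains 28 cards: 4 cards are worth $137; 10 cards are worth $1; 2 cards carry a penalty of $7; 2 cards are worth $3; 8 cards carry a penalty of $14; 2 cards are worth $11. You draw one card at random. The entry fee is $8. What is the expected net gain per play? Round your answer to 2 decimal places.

$8.43

E[payout] = (4/28)·137 + (10/28)·1 + (2/28)·(-7) + (2/28)·3 + (8/28)·(-14) + (2/28)·11 = 115/7
Expected profit = 115/7 − 8 = 59/7 ≈ $8.43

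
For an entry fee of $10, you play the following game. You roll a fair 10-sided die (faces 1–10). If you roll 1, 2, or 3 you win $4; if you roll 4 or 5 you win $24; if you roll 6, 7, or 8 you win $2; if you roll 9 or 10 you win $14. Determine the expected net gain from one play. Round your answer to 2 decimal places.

E[payout] = (3/10)·2 + (3/10)·4 + (1/5)·14 + (1/5)·24 = 47/5
Expected profit = 47/5 − 10 = -3/5 ≈ -$0.60

-$0.60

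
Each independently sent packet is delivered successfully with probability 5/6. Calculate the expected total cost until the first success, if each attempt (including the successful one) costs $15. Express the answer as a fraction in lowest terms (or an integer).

$18

E[#attempts] = 1/p = 6/5; E[cost] = 15·6/5 = 18.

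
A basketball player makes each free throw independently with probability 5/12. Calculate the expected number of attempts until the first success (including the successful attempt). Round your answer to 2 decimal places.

For a geometric distribution, E[trials] = 1/p = 1/(5/12) = 12/5.
≈ 2.40

2.40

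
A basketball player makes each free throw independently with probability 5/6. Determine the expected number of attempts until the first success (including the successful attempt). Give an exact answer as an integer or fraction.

For a geometric distribution, E[trials] = 1/p = 1/(5/6) = 6/5.

6/5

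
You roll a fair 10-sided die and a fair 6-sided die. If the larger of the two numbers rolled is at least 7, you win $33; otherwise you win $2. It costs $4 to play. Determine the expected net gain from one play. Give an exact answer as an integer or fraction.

52/5 dollars

E[payout] = (3/5)·2 + (2/5)·33 = 72/5
Expected profit = 72/5 − 4 = 52/5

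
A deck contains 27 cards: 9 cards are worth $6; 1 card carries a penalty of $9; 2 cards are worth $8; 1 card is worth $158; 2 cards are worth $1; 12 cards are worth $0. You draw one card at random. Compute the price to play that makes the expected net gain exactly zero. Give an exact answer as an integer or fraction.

E[payout] = (9/27)·6 + (1/27)·(-9) + (2/27)·8 + (1/27)·158 + (2/27)·1 + (12/27)·0 = 221/27
Fair fee = E[payout] = 221/27

221/27 dollars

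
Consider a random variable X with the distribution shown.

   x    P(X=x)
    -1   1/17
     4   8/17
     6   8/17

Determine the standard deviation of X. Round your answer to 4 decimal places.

E[X] = 79/17, E[X²] = 417/17
Var(X) = E[X²] − (E[X])² = 417/17 − 6241/289 = 848/289
SD(X) = √(848/289) ≈ 1.7130

1.7130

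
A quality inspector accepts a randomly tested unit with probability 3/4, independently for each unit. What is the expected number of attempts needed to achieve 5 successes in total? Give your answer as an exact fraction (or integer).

By linearity (sum of 5 independent geometric waits), E[trials] = 5/p = 5/(3/4) = 20/3.

20/3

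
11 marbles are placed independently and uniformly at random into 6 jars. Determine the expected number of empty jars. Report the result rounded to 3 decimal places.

Let Xⱼ=1 if jar j is empty. P(Xⱼ=1) = ((6-1)/6)^11 = 48828125/362797056.
By linearity, E[#empty] = 6·48828125/362797056 = 48828125/60466176.
≈ 0.808

0.808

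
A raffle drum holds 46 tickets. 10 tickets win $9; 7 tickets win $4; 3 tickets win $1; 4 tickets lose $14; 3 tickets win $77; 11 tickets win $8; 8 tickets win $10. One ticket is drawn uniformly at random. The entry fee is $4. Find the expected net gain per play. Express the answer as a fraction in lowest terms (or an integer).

140/23 dollars

E[payout] = (10/46)·9 + (7/46)·4 + (3/46)·1 + (4/46)·(-14) + (3/46)·77 + (11/46)·8 + (8/46)·10 = 232/23
Expected profit = 232/23 − 4 = 140/23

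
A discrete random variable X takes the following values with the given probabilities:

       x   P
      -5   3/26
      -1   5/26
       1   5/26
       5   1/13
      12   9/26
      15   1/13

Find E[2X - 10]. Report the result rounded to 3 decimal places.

E[2x-10] = (3/26)·(-20) + (5/26)·(-12) + (5/26)·(-8) + (1/13)·0 + (9/26)·14 + (1/13)·20
     = 3/13 ≈ 0.231

0.231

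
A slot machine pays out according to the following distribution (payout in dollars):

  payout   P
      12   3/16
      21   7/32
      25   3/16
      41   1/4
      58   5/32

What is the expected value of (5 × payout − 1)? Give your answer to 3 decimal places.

153.219

E[5x-1] = (3/16)·59 + (7/32)·104 + (3/16)·124 + (1/4)·204 + (5/32)·289
     = 4903/32 ≈ 153.219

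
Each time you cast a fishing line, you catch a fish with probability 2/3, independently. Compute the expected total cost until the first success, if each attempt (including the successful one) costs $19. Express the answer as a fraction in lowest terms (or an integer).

57/2 dollars

E[#attempts] = 1/p = 3/2; E[cost] = 19·3/2 = 57/2.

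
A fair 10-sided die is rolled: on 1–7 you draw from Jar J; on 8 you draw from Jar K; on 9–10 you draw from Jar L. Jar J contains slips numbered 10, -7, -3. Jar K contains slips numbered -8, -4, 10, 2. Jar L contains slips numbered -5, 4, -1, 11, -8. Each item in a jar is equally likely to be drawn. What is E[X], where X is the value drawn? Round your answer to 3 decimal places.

0.040

E[X | Jar J] = (10 − 7 − 3)/3 = 0
E[X | Jar K] = (-8 − 4 + 10 + 2)/4 = 0
E[X | Jar L] = (-5 + 4 − 1 + 11 − 8)/5 = 1/5
E[X] = (7/10)·0 + (1/10)·0 + (1/5)·1/5 = 1/25 ≈ 0.040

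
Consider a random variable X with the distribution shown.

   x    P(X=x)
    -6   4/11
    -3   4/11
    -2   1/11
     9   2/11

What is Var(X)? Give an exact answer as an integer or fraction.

E[X] = (4/11)·(-6) + (4/11)·(-3) + (1/11)·(-2) + (2/11)·9 = -20/11
E[X²] = (4/11)·36 + (4/11)·9 + (1/11)·4 + (2/11)·81 = 346/11
Var(X) = 346/11 − (-20/11)² = 3406/121

3406/121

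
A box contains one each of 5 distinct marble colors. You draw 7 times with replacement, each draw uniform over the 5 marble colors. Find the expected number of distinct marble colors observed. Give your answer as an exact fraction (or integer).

61741/15625

Let Xⱼ=1 if type j appears at least once. P(Xⱼ=1) = 1 − ((5−1)/5)^7 = 61741/78125.
E[#distinct] = 5·61741/78125 = 61741/15625.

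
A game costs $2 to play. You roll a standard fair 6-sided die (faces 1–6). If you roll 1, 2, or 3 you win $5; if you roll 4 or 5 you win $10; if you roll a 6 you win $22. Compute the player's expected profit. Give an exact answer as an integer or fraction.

15/2 dollars

E[payout] = (1/2)·5 + (1/3)·10 + (1/6)·22 = 19/2
Expected profit = 19/2 − 2 = 15/2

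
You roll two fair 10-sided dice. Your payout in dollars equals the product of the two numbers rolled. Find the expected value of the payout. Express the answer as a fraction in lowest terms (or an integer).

Distribution of the product of the two numbers rolled: 1 w.p. 1/100, 2 w.p. 1/50, 3 w.p. 1/50, 4 w.p. 3/100, 5 w.p. 1/50, 6 w.p. 1/25, …
E[payout] = (1/100)·1 + (1/50)·2 + (1/50)·3 + (3/100)·4 + (1/50)·5 + (1/25)·6 + (1/50)·7 + (1/25)·8 + (3/100)·9 + (1/25)·10 + (1/25)·12 + (1/50)·14 + (1/50)·15 + (3/100)·16 + (1/25)·18 + (1/25)·20 + (1/50)·21 + (1/25)·24 + (1/100)·25 + (1/50)·27 + (1/50)·28 + (1/25)·30 + (1/50)·32 + (1/50)·35 + (3/100)·36 + (1/25)·40 + (1/50)·42 + (1/50)·45 + (1/50)·48 + (1/100)·49 + (1/50)·50 + (1/50)·54 + (1/50)·56 + (1/50)·60 + (1/50)·63 + (1/100)·64 + (1/50)·70 + (1/50)·72 + (1/50)·80 + (1/100)·81 + (1/50)·90 + (1/100)·100 = 121/4

121/4 dollars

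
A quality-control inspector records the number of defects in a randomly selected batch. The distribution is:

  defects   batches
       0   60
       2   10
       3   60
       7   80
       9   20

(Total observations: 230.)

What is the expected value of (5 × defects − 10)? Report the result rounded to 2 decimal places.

Total = 230, so P(defects=0) = 60/230, etc.
E[5x-10] = (6/23)·(-10) + (1/23)·0 + (6/23)·5 + (8/23)·25 + (2/23)·35
     = 240/23 ≈ 10.43

10.43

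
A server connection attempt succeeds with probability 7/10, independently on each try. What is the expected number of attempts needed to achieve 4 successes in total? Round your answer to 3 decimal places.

5.714

By linearity (sum of 4 independent geometric waits), E[trials] = 4/p = 4/(7/10) = 40/7.
≈ 5.714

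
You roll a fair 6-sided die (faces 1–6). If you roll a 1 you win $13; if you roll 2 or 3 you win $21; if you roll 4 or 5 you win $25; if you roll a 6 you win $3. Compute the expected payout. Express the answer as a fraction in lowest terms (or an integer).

$18

E[payout] = (1/6)·3 + (1/6)·13 + (1/3)·21 + (1/3)·25 = 18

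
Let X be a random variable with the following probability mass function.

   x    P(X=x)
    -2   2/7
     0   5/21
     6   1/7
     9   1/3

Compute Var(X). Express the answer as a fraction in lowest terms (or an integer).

1102/49

E[X] = (2/7)·(-2) + (5/21)·0 + (1/7)·6 + (1/3)·9 = 23/7
E[X²] = (2/7)·4 + (5/21)·0 + (1/7)·36 + (1/3)·81 = 233/7
Var(X) = 233/7 − (23/7)² = 1102/49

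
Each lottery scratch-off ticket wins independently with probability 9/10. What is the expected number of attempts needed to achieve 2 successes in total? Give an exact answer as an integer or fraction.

By linearity (sum of 2 independent geometric waits), E[trials] = 2/p = 2/(9/10) = 20/9.

20/9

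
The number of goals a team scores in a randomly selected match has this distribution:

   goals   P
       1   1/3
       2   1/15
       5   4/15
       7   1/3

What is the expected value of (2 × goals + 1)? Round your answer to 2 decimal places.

9.27

E[2x+1] = (1/3)·3 + (1/15)·5 + (4/15)·11 + (1/3)·15
     = 139/15 ≈ 9.27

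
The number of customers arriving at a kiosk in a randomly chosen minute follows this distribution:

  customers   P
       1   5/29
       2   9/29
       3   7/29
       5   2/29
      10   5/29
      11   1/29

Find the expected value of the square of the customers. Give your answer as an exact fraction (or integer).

E[X²] = (5/29)·1 + (9/29)·4 + (7/29)·9 + (2/29)·25 + (5/29)·100 + (1/29)·121
     = 775/29

775/29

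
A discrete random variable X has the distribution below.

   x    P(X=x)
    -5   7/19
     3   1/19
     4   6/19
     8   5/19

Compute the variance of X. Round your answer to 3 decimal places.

28.742

E[X] = (7/19)·(-5) + (1/19)·3 + (6/19)·4 + (5/19)·8 = 32/19
E[X²] = (7/19)·25 + (1/19)·9 + (6/19)·16 + (5/19)·64 = 600/19
Var(X) = 600/19 − (32/19)² = 10376/361 ≈ 28.742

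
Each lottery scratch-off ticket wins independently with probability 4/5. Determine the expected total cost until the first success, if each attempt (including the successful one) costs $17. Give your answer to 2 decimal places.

E[#attempts] = 1/p = 5/4; E[cost] = 17·5/4 = 85/4.
≈ 21.25

$21.25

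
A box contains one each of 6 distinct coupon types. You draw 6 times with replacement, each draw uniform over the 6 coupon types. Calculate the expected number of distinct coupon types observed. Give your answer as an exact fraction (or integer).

31031/7776

Let Xⱼ=1 if type j appears at least once. P(Xⱼ=1) = 1 − ((6−1)/6)^6 = 31031/46656.
E[#distinct] = 6·31031/46656 = 31031/7776.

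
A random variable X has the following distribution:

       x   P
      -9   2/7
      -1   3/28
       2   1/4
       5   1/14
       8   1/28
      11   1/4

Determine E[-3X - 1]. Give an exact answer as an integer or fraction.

-65/14

E[-3x-1] = (2/7)·26 + (3/28)·2 + (1/4)·(-7) + (1/14)·(-16) + (1/28)·(-25) + (1/4)·(-34)
     = -65/14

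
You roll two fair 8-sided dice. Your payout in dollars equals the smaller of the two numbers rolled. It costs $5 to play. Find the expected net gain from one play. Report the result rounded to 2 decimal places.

-$1.81

Distribution of the smaller of the two numbers rolled: 1 w.p. 15/64, 2 w.p. 13/64, 3 w.p. 11/64, 4 w.p. 9/64, 5 w.p. 7/64, 6 w.p. 5/64, …
E[payout] = (15/64)·1 + (13/64)·2 + (11/64)·3 + (9/64)·4 + (7/64)·5 + (5/64)·6 + (3/64)·7 + (1/64)·8 = 51/16
Expected profit = 51/16 − 5 = -29/16 ≈ -$1.81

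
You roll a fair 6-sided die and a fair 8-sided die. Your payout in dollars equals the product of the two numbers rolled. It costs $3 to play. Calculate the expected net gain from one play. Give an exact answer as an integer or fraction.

Distribution of the product of the two numbers rolled: 1 w.p. 1/48, 2 w.p. 1/24, 3 w.p. 1/24, 4 w.p. 1/16, 5 w.p. 1/24, 6 w.p. 1/12, …
E[payout] = (1/48)·1 + (1/24)·2 + (1/24)·3 + (1/16)·4 + (1/24)·5 + (1/12)·6 + (1/48)·7 + (1/16)·8 + (1/48)·9 + (1/24)·10 + (1/12)·12 + (1/48)·14 + (1/24)·15 + (1/24)·16 + (1/24)·18 + (1/24)·20 + (1/48)·21 + (1/16)·24 + (1/48)·25 + (1/48)·28 + (1/24)·30 + (1/48)·32 + (1/48)·35 + (1/48)·36 + (1/48)·40 + (1/48)·42 + (1/48)·48 = 63/4
Expected profit = 63/4 − 3 = 51/4

51/4 dollars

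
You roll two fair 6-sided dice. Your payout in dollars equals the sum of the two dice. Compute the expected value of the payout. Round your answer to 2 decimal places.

Distribution of the sum of the two dice: 2 w.p. 1/36, 3 w.p. 1/18, 4 w.p. 1/12, 5 w.p. 1/9, 6 w.p. 5/36, 7 w.p. 1/6, …
E[payout] = (1/36)·2 + (1/18)·3 + (1/12)·4 + (1/9)·5 + (5/36)·6 + (1/6)·7 + (5/36)·8 + (1/9)·9 + (1/12)·10 + (1/18)·11 + (1/36)·12 = 7
≈ $7.00

$7.00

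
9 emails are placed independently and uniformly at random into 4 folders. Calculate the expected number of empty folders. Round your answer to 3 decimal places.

0.300

Let Xⱼ=1 if folder j is empty. P(Xⱼ=1) = ((4-1)/4)^9 = 19683/262144.
By linearity, E[#empty] = 4·19683/262144 = 19683/65536.
≈ 0.300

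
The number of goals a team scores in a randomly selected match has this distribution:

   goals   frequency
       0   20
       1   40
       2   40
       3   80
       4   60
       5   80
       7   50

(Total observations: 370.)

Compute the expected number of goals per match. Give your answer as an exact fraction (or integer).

Total = 370, so P(goals=0) = 20/370, etc.
E[X] = (2/37)·0 + (4/37)·1 + (4/37)·2 + (8/37)·3 + (6/37)·4 + (8/37)·5 + (5/37)·7
     = 135/37

135/37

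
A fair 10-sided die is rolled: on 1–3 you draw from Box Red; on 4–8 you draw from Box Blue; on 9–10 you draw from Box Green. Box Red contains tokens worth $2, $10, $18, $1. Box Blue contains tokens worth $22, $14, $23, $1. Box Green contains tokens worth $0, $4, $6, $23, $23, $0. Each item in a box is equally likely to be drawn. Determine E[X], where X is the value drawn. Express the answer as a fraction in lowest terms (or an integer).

E[X | Box Red] = (2 + 10 + 18 + 1)/4 = 31/4
E[X | Box Blue] = (22 + 14 + 23 + 1)/4 = 15
E[X | Box Green] = (0 + 4 + 6 + 23 + 23 + 0)/6 = 28/3
E[X] = (3/10)·31/4 + (1/2)·15 + (1/5)·28/3 = 1403/120

1403/120 dollars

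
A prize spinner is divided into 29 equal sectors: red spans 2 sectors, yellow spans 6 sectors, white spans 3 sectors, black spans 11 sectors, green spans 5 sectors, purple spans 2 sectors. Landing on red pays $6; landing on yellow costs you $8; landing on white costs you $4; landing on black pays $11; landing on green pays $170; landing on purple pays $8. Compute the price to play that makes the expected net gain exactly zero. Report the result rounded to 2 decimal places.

$32.38

E[payout] = (2/29)·6 + (6/29)·(-8) + (3/29)·(-4) + (11/29)·11 + (5/29)·170 + (2/29)·8 = 939/29
Fair fee = E[payout] = 939/29 ≈ $32.38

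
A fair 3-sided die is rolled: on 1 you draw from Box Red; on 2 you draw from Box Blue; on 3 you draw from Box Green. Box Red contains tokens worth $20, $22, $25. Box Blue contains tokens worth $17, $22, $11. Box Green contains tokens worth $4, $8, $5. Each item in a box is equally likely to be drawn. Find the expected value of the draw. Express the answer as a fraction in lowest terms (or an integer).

E[X | Box Red] = (20 + 22 + 25)/3 = 67/3
E[X | Box Blue] = (17 + 22 + 11)/3 = 50/3
E[X | Box Green] = (4 + 8 + 5)/3 = 17/3
E[X] = (1/3)·67/3 + (1/3)·50/3 + (1/3)·17/3 = 134/9

134/9 dollars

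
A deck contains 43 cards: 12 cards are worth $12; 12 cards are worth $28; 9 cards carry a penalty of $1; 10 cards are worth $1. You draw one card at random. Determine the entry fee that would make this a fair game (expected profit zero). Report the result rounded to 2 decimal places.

E[payout] = (12/43)·12 + (12/43)·28 + (9/43)·(-1) + (10/43)·1 = 481/43
Fair fee = E[payout] = 481/43 ≈ $11.19

$11.19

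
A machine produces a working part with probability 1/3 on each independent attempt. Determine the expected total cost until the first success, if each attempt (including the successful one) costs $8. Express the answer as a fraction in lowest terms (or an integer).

$24

E[#attempts] = 1/p = 3; E[cost] = 8·3 = 24.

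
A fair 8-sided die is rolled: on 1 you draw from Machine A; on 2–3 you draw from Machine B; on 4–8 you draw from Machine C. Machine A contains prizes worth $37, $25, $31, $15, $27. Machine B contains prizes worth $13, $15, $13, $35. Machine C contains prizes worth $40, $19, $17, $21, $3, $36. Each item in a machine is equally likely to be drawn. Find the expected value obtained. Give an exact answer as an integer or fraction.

535/24 dollars

E[X | Machine A] = (37 + 25 + 31 + 15 + 27)/5 = 27
E[X | Machine B] = (13 + 15 + 13 + 35)/4 = 19
E[X | Machine C] = (40 + 19 + 17 + 21 + 3 + 36)/6 = 68/3
E[X] = (1/8)·27 + (1/4)·19 + (5/8)·68/3 = 535/24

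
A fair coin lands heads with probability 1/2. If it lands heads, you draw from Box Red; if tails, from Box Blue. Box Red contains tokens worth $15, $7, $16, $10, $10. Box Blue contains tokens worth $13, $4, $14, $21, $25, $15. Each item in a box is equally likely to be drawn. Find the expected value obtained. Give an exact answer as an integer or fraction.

202/15 dollars

E[X | Box Red] = (15 + 7 + 16 + 10 + 10)/5 = 58/5
E[X | Box Blue] = (13 + 4 + 14 + 21 + 25 + 15)/6 = 46/3
E[X] = (1/2)·58/5 + (1/2)·46/3 = 202/15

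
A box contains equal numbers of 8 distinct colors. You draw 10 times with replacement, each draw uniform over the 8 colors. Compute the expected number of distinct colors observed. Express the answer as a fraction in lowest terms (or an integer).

Let Xⱼ=1 if type j appears at least once. P(Xⱼ=1) = 1 − ((8−1)/8)^10 = 791266575/1073741824.
E[#distinct] = 8·791266575/1073741824 = 791266575/134217728.

791266575/134217728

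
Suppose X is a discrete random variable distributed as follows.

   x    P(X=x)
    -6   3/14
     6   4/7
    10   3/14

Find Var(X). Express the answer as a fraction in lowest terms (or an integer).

E[X] = (3/14)·(-6) + (4/7)·6 + (3/14)·10 = 30/7
E[X²] = (3/14)·36 + (4/7)·36 + (3/14)·100 = 348/7
Var(X) = 348/7 − (30/7)² = 1536/49

1536/49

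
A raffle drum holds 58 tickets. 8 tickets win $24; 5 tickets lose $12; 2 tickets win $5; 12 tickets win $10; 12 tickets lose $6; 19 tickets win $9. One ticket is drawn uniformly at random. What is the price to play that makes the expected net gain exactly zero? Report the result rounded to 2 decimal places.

E[payout] = (8/58)·24 + (5/58)·(-12) + (2/58)·5 + (12/58)·10 + (12/58)·(-6) + (19/58)·9 = 361/58
Fair fee = E[payout] = 361/58 ≈ $6.22

$6.22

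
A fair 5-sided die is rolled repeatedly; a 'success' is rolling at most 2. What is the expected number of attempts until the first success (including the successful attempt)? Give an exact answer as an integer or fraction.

For a geometric distribution, E[trials] = 1/p = 1/(2/5) = 5/2.

5/2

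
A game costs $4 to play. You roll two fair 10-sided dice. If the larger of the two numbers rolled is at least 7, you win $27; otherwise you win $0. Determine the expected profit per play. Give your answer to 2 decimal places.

E[payout] = (9/25)·0 + (16/25)·27 = 432/25
Expected profit = 432/25 − 4 = 332/25 ≈ $13.28

$13.28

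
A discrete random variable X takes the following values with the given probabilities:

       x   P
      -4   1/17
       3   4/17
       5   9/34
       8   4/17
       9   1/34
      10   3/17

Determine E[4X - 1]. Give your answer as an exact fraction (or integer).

E[4x-1] = (1/17)·(-17) + (4/17)·11 + (9/34)·19 + (4/17)·31 + (1/34)·35 + (3/17)·39
     = 371/17

371/17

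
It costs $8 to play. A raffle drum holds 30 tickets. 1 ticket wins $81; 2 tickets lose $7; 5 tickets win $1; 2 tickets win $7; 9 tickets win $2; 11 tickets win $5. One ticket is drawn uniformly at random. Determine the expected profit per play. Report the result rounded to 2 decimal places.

E[payout] = (1/30)·81 + (2/30)·(-7) + (5/30)·1 + (2/30)·7 + (9/30)·2 + (11/30)·5 = 53/10
Expected profit = 53/10 − 8 = -27/10 ≈ -$2.70

-$2.70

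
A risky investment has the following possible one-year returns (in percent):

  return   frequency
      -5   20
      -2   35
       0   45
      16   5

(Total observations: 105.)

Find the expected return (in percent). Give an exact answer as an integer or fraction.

Total = 105, so P(return=-5) = 20/105, etc.
E[X] = (4/21)·(-5) + (1/3)·(-2) + (3/7)·0 + (1/21)·16
     = -6/7

-6/7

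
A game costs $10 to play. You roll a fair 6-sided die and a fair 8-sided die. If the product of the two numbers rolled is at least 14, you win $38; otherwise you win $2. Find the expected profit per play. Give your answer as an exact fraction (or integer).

37/4 dollars

E[payout] = (25/48)·2 + (23/48)·38 = 77/4
Expected profit = 77/4 − 10 = 37/4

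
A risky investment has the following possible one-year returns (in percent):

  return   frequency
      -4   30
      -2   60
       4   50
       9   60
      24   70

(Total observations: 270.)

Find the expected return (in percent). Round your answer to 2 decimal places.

Total = 270, so P(return=-4) = 30/270, etc.
E[X] = (1/9)·(-4) + (2/9)·(-2) + (5/27)·4 + (2/9)·9 + (7/27)·24
     = 218/27 ≈ 8.07

8.07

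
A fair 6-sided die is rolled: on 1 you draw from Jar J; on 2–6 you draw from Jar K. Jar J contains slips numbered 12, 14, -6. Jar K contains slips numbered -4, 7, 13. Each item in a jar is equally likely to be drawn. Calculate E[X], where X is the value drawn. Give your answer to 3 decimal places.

5.556

E[X | Jar J] = (12 + 14 − 6)/3 = 20/3
E[X | Jar K] = (-4 + 7 + 13)/3 = 16/3
E[X] = (1/6)·20/3 + (5/6)·16/3 = 50/9 ≈ 5.556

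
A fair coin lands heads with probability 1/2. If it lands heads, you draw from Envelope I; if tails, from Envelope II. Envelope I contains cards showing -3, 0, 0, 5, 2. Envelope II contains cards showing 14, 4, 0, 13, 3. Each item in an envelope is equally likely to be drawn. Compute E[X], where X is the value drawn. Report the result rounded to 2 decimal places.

3.80

E[X | Envelope I] = (-3 + 0 + 0 + 5 + 2)/5 = 4/5
E[X | Envelope II] = (14 + 4 + 0 + 13 + 3)/5 = 34/5
E[X] = (1/2)·4/5 + (1/2)·34/5 = 19/5 ≈ 3.80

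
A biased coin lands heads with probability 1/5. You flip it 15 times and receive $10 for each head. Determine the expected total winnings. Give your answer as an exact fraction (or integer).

E[#heads] = 15·1/5 = 3 (linearity over flips).
E[winnings] = 10·3 = 30.

$30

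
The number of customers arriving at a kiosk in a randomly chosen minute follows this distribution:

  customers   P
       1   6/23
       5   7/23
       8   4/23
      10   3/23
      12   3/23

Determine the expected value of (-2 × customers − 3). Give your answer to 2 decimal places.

E[-2x-3] = (6/23)·(-5) + (7/23)·(-13) + (4/23)·(-19) + (3/23)·(-23) + (3/23)·(-27)
     = -347/23 ≈ -15.09

-15.09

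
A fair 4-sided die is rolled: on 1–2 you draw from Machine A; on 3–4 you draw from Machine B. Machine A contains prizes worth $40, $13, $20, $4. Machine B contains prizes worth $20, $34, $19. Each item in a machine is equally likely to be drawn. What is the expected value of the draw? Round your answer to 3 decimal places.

$21.792

E[X | Machine A] = (40 + 13 + 20 + 4)/4 = 77/4
E[X | Machine B] = (20 + 34 + 19)/3 = 73/3
E[X] = (1/2)·77/4 + (1/2)·73/3 = 523/24 ≈ 21.792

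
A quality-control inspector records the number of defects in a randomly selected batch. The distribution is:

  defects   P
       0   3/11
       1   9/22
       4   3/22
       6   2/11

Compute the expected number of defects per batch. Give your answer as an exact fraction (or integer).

E[X] = (3/11)·0 + (9/22)·1 + (3/22)·4 + (2/11)·6
     = 45/22

45/22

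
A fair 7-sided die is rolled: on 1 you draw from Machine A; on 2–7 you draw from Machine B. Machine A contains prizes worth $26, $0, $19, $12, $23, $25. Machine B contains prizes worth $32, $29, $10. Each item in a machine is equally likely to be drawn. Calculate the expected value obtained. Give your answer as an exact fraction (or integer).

E[X | Machine A] = (26 + 0 + 19 + 12 + 23 + 25)/6 = 35/2
E[X | Machine B] = (32 + 29 + 10)/3 = 71/3
E[X] = (1/7)·35/2 + (6/7)·71/3 = 319/14

319/14 dollars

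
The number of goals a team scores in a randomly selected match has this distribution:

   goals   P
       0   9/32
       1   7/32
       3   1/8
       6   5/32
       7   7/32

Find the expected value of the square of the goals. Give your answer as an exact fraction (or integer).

E[X²] = (9/32)·0 + (7/32)·1 + (1/8)·9 + (5/32)·36 + (7/32)·49
     = 283/16

283/16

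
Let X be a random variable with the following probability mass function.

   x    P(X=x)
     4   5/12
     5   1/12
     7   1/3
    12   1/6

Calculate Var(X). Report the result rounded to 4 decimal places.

7.9097

E[X] = (5/12)·4 + (1/12)·5 + (1/3)·7 + (1/6)·12 = 77/12
E[X²] = (5/12)·16 + (1/12)·25 + (1/3)·49 + (1/6)·144 = 589/12
Var(X) = 589/12 − (77/12)² = 1139/144 ≈ 7.9097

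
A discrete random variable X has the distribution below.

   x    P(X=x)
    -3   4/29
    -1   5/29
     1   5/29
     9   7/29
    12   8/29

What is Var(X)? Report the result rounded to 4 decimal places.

35.1677

E[X] = (4/29)·(-3) + (5/29)·(-1) + (5/29)·1 + (7/29)·9 + (8/29)·12 = 147/29
E[X²] = (4/29)·9 + (5/29)·1 + (5/29)·1 + (7/29)·81 + (8/29)·144 = 1765/29
Var(X) = 1765/29 − (147/29)² = 29576/841 ≈ 35.1677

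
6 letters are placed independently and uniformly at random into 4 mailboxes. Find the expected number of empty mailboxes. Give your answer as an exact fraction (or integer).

729/1024

Let Xⱼ=1 if mailbox j is empty. P(Xⱼ=1) = ((4-1)/4)^6 = 729/4096.
By linearity, E[#empty] = 4·729/4096 = 729/1024.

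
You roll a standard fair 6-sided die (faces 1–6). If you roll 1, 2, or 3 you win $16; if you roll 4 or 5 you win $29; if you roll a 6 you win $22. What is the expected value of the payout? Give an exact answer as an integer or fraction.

E[payout] = (1/2)·16 + (1/6)·22 + (1/3)·29 = 64/3

64/3 dollars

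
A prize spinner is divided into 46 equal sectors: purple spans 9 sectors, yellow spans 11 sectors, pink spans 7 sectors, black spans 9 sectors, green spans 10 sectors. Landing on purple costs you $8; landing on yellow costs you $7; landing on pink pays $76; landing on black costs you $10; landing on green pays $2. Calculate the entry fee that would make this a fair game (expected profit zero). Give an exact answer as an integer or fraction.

E[payout] = (9/46)·(-8) + (11/46)·(-7) + (7/46)·76 + (9/46)·(-10) + (10/46)·2 = 313/46
Fair fee = E[payout] = 313/46

313/46 dollars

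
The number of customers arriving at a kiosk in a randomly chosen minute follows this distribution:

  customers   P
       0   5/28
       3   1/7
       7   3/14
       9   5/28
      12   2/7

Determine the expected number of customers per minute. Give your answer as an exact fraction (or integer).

195/28

E[X] = (5/28)·0 + (1/7)·3 + (3/14)·7 + (5/28)·9 + (2/7)·12
     = 195/28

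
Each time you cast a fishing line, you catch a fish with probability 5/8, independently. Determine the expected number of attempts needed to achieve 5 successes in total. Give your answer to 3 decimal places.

By linearity (sum of 5 independent geometric waits), E[trials] = 5/p = 5/(5/8) = 8.
≈ 8.000

8.000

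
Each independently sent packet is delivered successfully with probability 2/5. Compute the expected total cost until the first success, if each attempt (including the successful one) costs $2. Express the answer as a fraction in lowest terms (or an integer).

E[#attempts] = 1/p = 5/2; E[cost] = 2·5/2 = 5.

$5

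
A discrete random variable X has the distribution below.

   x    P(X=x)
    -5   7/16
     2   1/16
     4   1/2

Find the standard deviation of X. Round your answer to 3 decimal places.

E[X] = -1/16, E[X²] = 307/16
Var(X) = E[X²] − (E[X])² = 307/16 − 1/256 = 4911/256
SD(X) = √(4911/256) ≈ 4.380

4.380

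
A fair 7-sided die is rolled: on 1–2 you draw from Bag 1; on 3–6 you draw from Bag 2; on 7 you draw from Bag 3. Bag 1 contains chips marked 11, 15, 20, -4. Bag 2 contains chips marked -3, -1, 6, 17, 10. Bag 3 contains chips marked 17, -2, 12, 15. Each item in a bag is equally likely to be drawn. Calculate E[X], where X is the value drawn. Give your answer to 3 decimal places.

7.814

E[X | Bag 1] = (11 + 15 + 20 − 4)/4 = 21/2
E[X | Bag 2] = (-3 − 1 + 6 + 17 + 10)/5 = 29/5
E[X | Bag 3] = (17 − 2 + 12 + 15)/4 = 21/2
E[X] = (2/7)·21/2 + (4/7)·29/5 + (1/7)·21/2 = 547/70 ≈ 7.814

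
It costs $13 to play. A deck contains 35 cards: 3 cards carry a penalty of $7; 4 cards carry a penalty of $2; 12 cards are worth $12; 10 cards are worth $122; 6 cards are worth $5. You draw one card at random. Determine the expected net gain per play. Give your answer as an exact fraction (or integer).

E[payout] = (3/35)·(-7) + (4/35)·(-2) + (12/35)·12 + (10/35)·122 + (6/35)·5 = 39
Expected profit = 39 − 13 = 26

$26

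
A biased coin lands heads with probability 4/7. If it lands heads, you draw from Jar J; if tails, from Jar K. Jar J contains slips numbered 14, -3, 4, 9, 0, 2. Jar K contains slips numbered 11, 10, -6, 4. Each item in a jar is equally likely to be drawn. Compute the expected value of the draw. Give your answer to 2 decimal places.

4.51

E[X | Jar J] = (14 − 3 + 4 + 9 + 0 + 2)/6 = 13/3
E[X | Jar K] = (11 + 10 − 6 + 4)/4 = 19/4
E[X] = (4/7)·13/3 + (3/7)·19/4 = 379/84 ≈ 4.51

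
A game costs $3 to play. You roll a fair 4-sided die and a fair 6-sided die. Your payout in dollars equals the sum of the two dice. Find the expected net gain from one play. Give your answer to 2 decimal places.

$3.00

Distribution of the sum of the two dice: 2 w.p. 1/24, 3 w.p. 1/12, 4 w.p. 1/8, 5 w.p. 1/6, 6 w.p. 1/6, 7 w.p. 1/6, …
E[payout] = (1/24)·2 + (1/12)·3 + (1/8)·4 + (1/6)·5 + (1/6)·6 + (1/6)·7 + (1/8)·8 + (1/12)·9 + (1/24)·10 = 6
Expected profit = 6 − 3 = 3 ≈ $3.00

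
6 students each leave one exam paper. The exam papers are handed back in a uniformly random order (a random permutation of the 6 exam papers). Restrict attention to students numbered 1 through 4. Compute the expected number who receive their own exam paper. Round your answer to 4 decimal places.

Let Xᵢ = 1 if person i gets their own exam paper. For each i, P(Xᵢ=1) = 1/6.
By linearity of expectation, E[X₁+…+X_4] = 4·(1/6) = 2/3.
≈ 0.6667

0.6667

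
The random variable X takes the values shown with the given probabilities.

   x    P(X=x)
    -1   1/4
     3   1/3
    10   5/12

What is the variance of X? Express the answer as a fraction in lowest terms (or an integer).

2987/144

E[X] = (1/4)·(-1) + (1/3)·3 + (5/12)·10 = 59/12
E[X²] = (1/4)·1 + (1/3)·9 + (5/12)·100 = 539/12
Var(X) = 539/12 − (59/12)² = 2987/144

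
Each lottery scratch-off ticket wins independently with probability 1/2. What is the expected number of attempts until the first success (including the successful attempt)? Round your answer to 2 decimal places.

2.00

For a geometric distribution, E[trials] = 1/p = 1/(1/2) = 2.
≈ 2.00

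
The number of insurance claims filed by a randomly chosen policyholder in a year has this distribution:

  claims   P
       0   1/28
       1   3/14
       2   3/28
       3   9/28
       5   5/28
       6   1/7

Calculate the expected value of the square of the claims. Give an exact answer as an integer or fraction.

92/7

E[X²] = (1/28)·0 + (3/14)·1 + (3/28)·4 + (9/28)·9 + (5/28)·25 + (1/7)·36
     = 92/7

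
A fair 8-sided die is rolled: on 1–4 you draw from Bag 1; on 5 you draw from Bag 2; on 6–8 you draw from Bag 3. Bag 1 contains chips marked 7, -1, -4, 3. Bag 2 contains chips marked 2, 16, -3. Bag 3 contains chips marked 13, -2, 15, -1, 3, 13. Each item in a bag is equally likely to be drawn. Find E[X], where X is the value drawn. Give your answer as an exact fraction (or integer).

61/16

E[X | Bag 1] = (7 − 1 − 4 + 3)/4 = 5/4
E[X | Bag 2] = (2 + 16 − 3)/3 = 5
E[X | Bag 3] = (13 − 2 + 15 − 1 + 3 + 13)/6 = 41/6
E[X] = (1/2)·5/4 + (1/8)·5 + (3/8)·41/6 = 61/16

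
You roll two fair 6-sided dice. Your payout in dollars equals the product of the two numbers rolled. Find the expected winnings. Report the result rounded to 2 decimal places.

$12.25

Distribution of the product of the two numbers rolled: 1 w.p. 1/36, 2 w.p. 1/18, 3 w.p. 1/18, 4 w.p. 1/12, 5 w.p. 1/18, 6 w.p. 1/9, …
E[payout] = (1/36)·1 + (1/18)·2 + (1/18)·3 + (1/12)·4 + (1/18)·5 + (1/9)·6 + (1/18)·8 + (1/36)·9 + (1/18)·10 + (1/9)·12 + (1/18)·15 + (1/36)·16 + (1/18)·18 + (1/18)·20 + (1/18)·24 + (1/36)·25 + (1/18)·30 + (1/36)·36 = 49/4
≈ $12.25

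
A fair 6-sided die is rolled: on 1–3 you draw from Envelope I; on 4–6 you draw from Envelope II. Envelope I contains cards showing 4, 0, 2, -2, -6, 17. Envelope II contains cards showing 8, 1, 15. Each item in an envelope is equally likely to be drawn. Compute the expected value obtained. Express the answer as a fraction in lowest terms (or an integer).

E[X | Envelope I] = (4 + 0 + 2 − 2 − 6 + 17)/6 = 5/2
E[X | Envelope II] = (8 + 1 + 15)/3 = 8
E[X] = (1/2)·5/2 + (1/2)·8 = 21/4

21/4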